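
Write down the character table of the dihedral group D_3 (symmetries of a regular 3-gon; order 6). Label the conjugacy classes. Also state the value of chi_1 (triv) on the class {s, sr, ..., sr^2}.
Conjugacy classes: {e} of size 1, {r^1, r^2} of size 2, {s, sr, ..., sr^2} of size 3.
Character table:
  irrep \ class              {e} (size 1)  {r^1, r^2} (size 2)  {s, sr, ..., sr^2} (size 3)
  chi_1 (triv)               1             1                    1                          
  chi_2 (sign: r->1, s->-1)  1             1                    -1                         
  chi_3 (2d, j=1)            2             -1                   0                          

Spot check: chi_1 (triv) on {s, sr, ..., sr^2} = 1.

Explanation: D_3 has order 2*3 = 6 with 3 conjugacy classes, hence 3 irreducibles. Sum of squared dims 1 + 1 + 4 = 6 = |G|. Linear characters come from the abelianisation; the 2-dimensional irreps have character r^k -> 2*cos(2*pi*j*k/3), reflections -> 0.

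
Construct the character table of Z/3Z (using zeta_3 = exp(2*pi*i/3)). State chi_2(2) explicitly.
Character table of Z/3Z (irreps indexed chi_0,...,chi_2 with chi_k(m) = zeta_3^(k*m), zeta_3 = exp(2*pi*i/3)):
  irrep \ class  {0} (size 1)  {1} (size 1)    {2} (size 1)  
  chi_0          1             1               1             
  chi_1          1             exp(2*I*pi/3)   exp(-2*I*pi/3)
  chi_2          1             exp(-2*I*pi/3)  exp(2*I*pi/3) 

Spot check: chi_2(2) = zeta_3^(2*2) = zeta_3^4 = exp(2*I*pi/3).

Working: Z/3Z is abelian, so all 3 irreducible complex representations are 1-dimensional. They are given by chi_k(m) = zeta_3^(k*m) for k = 0,...,2. Row orthogonality: sum_m chi_k(m) conj(chi_l(m)) = 3 * [k = l].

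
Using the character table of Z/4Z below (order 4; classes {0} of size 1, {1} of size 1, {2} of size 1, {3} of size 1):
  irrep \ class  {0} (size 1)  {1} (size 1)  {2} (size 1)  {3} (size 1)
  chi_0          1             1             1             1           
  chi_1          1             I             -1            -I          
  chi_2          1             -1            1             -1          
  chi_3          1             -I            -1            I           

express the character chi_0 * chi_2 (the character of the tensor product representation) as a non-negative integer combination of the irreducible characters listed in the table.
chi_0 tensor chi_2 = chi_2 (all other irreducibles have multiplicity 0).

Details: The character of a tensor product is the pointwise product (chi_0 * chi_2)(C) = chi_0(C) * chi_2(C):
  {0}: (1)*(1), {1}: (1)*(-1), {2}: (1)*(1), {3}: (1)*(-1)
so (chi_0 * chi_2) takes values
  {0} -> 1, {1} -> -1, {2} -> 1, {3} -> -1.
Now take the inner product of this character with each irreducible chi from the table, <chi_0*chi_2, chi> = (1/4) sum_C |C| (chi_0*chi_2)(C) conj(chi(C)):
  <chi_0*chi_2, chi_0> = (1/4)[1*(1)*conj(1) + 1*(-1)*conj(1) + 1*(1)*conj(1) + 1*(-1)*conj(1)]
      = (1/4)[(1) + (-1) + (1) + (-1)] = 0/4 = 0
  <chi_0*chi_2, chi_1> = (1/4)[1*(1)*conj(1) + 1*(-1)*conj(I) + 1*(1)*conj(-1) + 1*(-1)*conj(-I)]
      = (1/4)[(1) + (I) + (-1) + (-I)] = 0/4 = 0
  <chi_0*chi_2, chi_2> = (1/4)[1*(1)*conj(1) + 1*(-1)*conj(-1) + 1*(1)*conj(1) + 1*(-1)*conj(-1)]
      = (1/4)[(1) + (1) + (1) + (1)] = 4/4 = 1
  <chi_0*chi_2, chi_3> = (1/4)[1*(1)*conj(1) + 1*(-1)*conj(-I) + 1*(1)*conj(-1) + 1*(-1)*conj(I)]
      = (1/4)[(1) + (-I) + (-1) + (I)] = 0/4 = 0
(Exp terms are combined using exp(i*s)*conj(exp(i*t)) = exp(i*(s-t)), and sums of them are collapsed using the identity that for every m > 1 the m distinct m-th roots of unity sum to 0, e.g. 1 + exp(2*I*pi/3) + exp(-2*I*pi/3) = 0.)
Hence the multiplicities are chi_2: 1. Dimension check: dim(chi_0)*dim(chi_2) = 1*1 = 1 and sum (mult * dim) = 1*1 = 1.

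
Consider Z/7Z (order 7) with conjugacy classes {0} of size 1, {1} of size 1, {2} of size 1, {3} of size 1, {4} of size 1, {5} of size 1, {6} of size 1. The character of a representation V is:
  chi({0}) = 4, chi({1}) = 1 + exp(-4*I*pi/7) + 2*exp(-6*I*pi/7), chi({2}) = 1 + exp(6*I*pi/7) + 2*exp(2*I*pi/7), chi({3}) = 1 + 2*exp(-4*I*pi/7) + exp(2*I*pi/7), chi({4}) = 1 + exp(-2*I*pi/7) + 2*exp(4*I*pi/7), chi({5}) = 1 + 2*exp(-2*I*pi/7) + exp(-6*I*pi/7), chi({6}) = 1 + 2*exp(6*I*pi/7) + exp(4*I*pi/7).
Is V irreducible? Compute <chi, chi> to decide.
Not irreducible (reducible): <chi, chi> = 6 > 1.

Derivation: <chi, chi> = (1/|G|) sum_C |C| * |chi(C)|^2 = (1/7)[1*|4|^2 + 1*|1 + exp(-4*I*pi/7) + 2*exp(-6*I*pi/7)|^2 + 1*|1 + exp(6*I*pi/7) + 2*exp(2*I*pi/7)|^2 + 1*|1 + 2*exp(-4*I*pi/7) + exp(2*I*pi/7)|^2 + 1*|1 + exp(-2*I*pi/7) + 2*exp(4*I*pi/7)|^2 + 1*|1 + 2*exp(-2*I*pi/7) + exp(-6*I*pi/7)|^2 + 1*|1 + 2*exp(6*I*pi/7) + exp(4*I*pi/7)|^2]
  = (1/7)[(16) + (6 + 2*exp(-2*I*pi/7) + exp(-4*I*pi/7) + 2*exp(-6*I*pi/7) + 2*exp(6*I*pi/7) + exp(4*I*pi/7) + 2*exp(2*I*pi/7)) + (6 + 2*exp(-4*I*pi/7) + 2*exp(-2*I*pi/7) + exp(-6*I*pi/7) + exp(6*I*pi/7) + 2*exp(2*I*pi/7) + 2*exp(4*I*pi/7)) + (6 + 2*exp(-4*I*pi/7) + 2*exp(-6*I*pi/7) + exp(-2*I*pi/7) + exp(2*I*pi/7) + 2*exp(6*I*pi/7) + 2*exp(4*I*pi/7)) + (6 + 2*exp(-4*I*pi/7) + 2*exp(-6*I*pi/7) + exp(-2*I*pi/7) + exp(2*I*pi/7) + 2*exp(6*I*pi/7) + 2*exp(4*I*pi/7)) + (6 + 2*exp(-4*I*pi/7) + 2*exp(-2*I*pi/7) + exp(-6*I*pi/7) + exp(6*I*pi/7) + 2*exp(2*I*pi/7) + 2*exp(4*I*pi/7)) + (6 + 2*exp(-2*I*pi/7) + exp(-4*I*pi/7) + 2*exp(-6*I*pi/7) + 2*exp(6*I*pi/7) + exp(4*I*pi/7) + 2*exp(2*I*pi/7))] = 42/7 = 6.
(Exp terms are combined using exp(i*s)*conj(exp(i*t)) = exp(i*(s-t)), and sums of them are collapsed using the identity that for every m > 1 the m distinct m-th roots of unity sum to 0, e.g. 1 + exp(2*I*pi/3) + exp(-2*I*pi/3) = 0.)
A character is irreducible iff <chi, chi> = 1, so this representation is reducible.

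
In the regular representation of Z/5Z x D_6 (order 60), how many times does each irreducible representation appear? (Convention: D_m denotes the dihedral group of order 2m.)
Each irreducible V_i of dimension d_i appears with multiplicity d_i, i.e. rho_reg = (direct sum over all irreducibles V_i) d_i V_i. The irreducible dimensions for Z/5Z x D_6 are 1, 1, 1, 1, 1, 1, 1, 1, 1, 1, 1, 1, 1, 1, 1, 1, 1, 1, 1, 1, 2, 2, 2, 2, 2, 2, 2, 2, 2, 2: 20 irreducibles of dimension 1, each with multiplicity 1; 10 irreducibles of dimension 2, each with multiplicity 2. Total dimension 20*1*1 + 10*2*2 = 60 = |G|.

Argument: General theorem: in the regular representation of a finite group G, each irreducible appears with multiplicity equal to its dimension. Check: dim(rho_reg) = sum d_i^2 = 1 + 1 + 1 + 1 + 1 + 1 + 1 + 1 + 1 + 1 + 1 + 1 + 1 + 1 + 1 + 1 + 1 + 1 + 1 + 1 + 4 + 4 + 4 + 4 + 4 + 4 + 4 + 4 + 4 + 4 = 60 = |G|.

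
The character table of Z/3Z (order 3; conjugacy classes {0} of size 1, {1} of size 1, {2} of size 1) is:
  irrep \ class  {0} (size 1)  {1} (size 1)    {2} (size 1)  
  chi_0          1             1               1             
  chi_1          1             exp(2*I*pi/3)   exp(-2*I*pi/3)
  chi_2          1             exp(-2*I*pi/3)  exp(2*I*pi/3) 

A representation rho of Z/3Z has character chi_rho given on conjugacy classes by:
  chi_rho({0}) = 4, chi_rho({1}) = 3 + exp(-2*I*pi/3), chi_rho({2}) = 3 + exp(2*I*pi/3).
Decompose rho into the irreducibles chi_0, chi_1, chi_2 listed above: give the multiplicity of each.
Multiplicities: chi_0: 3, chi_1: 0, chi_2: 1.

Argument: Use <chi_rho, chi> = (1/|G|) sum_C |C| * chi_rho(C) * conj(chi(C)) with |G| = 3 for each irreducible chi in the table:
  <chi_rho, chi_0> = (1/3)[1*(4)*conj(1) + 1*(3 + exp(-2*I*pi/3))*conj(1) + 1*(3 + exp(2*I*pi/3))*conj(1)]
      = (1/3)[(4) + (3 + exp(-2*I*pi/3)) + (3 + exp(2*I*pi/3))] = 9/3 = 3
  <chi_rho, chi_1> = (1/3)[1*(4)*conj(1) + 1*(3 + exp(-2*I*pi/3))*conj(exp(2*I*pi/3)) + 1*(3 + exp(2*I*pi/3))*conj(exp(-2*I*pi/3))]
      = (1/3)[(4) + (3*exp(-2*I*pi/3) + exp(2*I*pi/3)) + (exp(-2*I*pi/3) + 3*exp(2*I*pi/3))] = 0/3 = 0
  <chi_rho, chi_2> = (1/3)[1*(4)*conj(1) + 1*(3 + exp(-2*I*pi/3))*conj(exp(-2*I*pi/3)) + 1*(3 + exp(2*I*pi/3))*conj(exp(2*I*pi/3))]
      = (1/3)[(4) + (1 + 3*exp(2*I*pi/3)) + (1 + 3*exp(-2*I*pi/3))] = 3/3 = 1
(Exp terms are combined using exp(i*s)*conj(exp(i*t)) = exp(i*(s-t)), and sums of them are collapsed using the identity that for every m > 1 the m distinct m-th roots of unity sum to 0, e.g. 1 + exp(2*I*pi/3) + exp(-2*I*pi/3) = 0.)
Dimension check: dim(rho) = sum (mult * dim) = 3*1 + 0*1 + 1*1 = 4 = chi_rho(e) = 4.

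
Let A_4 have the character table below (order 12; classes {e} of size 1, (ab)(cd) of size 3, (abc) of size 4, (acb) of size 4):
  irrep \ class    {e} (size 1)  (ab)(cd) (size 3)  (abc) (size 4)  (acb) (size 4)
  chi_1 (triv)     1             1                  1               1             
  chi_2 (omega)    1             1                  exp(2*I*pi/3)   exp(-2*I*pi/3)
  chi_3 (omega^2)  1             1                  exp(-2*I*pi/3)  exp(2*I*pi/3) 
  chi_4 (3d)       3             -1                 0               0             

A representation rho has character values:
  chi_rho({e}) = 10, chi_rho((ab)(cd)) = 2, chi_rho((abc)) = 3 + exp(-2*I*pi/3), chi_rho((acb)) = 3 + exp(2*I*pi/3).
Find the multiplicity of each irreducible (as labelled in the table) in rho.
Multiplicities: chi_1: 3, chi_2: 0, chi_3: 1, chi_4: 2.

Working: Use <chi_rho, chi> = (1/|G|) sum_C |C| * chi_rho(C) * conj(chi(C)) with |G| = 12 for each irreducible chi in the table:
  <chi_rho, chi_1> = (1/12)[1*(10)*conj(1) + 3*(2)*conj(1) + 4*(3 + exp(-2*I*pi/3))*conj(1) + 4*(3 + exp(2*I*pi/3))*conj(1)]
      = (1/12)[(10) + (6) + (12 + 4*exp(-2*I*pi/3)) + (12 + 4*exp(2*I*pi/3))] = 36/12 = 3
  <chi_rho, chi_2> = (1/12)[1*(10)*conj(1) + 3*(2)*conj(1) + 4*(3 + exp(-2*I*pi/3))*conj(exp(2*I*pi/3)) + 4*(3 + exp(2*I*pi/3))*conj(exp(-2*I*pi/3))]
      = (1/12)[(10) + (6) + (12*exp(-2*I*pi/3) + 4*exp(2*I*pi/3)) + (4*exp(-2*I*pi/3) + 12*exp(2*I*pi/3))] = 0/12 = 0
  <chi_rho, chi_3> = (1/12)[1*(10)*conj(1) + 3*(2)*conj(1) + 4*(3 + exp(-2*I*pi/3))*conj(exp(-2*I*pi/3)) + 4*(3 + exp(2*I*pi/3))*conj(exp(2*I*pi/3))]
      = (1/12)[(10) + (6) + (4 + 12*exp(2*I*pi/3)) + (4 + 12*exp(-2*I*pi/3))] = 12/12 = 1
  <chi_rho, chi_4> = (1/12)[1*(10)*conj(3) + 3*(2)*conj(-1) + 4*(3 + exp(-2*I*pi/3))*conj(0) + 4*(3 + exp(2*I*pi/3))*conj(0)]
      = (1/12)[(30) + (-6) + (0) + (0)] = 24/12 = 2
(Exp terms are combined using exp(i*s)*conj(exp(i*t)) = exp(i*(s-t)), and sums of them are collapsed using the identity that for every m > 1 the m distinct m-th roots of unity sum to 0, e.g. 1 + exp(2*I*pi/3) + exp(-2*I*pi/3) = 0.)
Dimension check: dim(rho) = sum (mult * dim) = 3*1 + 0*1 + 1*1 + 2*3 = 10 = chi_rho(e) = 10.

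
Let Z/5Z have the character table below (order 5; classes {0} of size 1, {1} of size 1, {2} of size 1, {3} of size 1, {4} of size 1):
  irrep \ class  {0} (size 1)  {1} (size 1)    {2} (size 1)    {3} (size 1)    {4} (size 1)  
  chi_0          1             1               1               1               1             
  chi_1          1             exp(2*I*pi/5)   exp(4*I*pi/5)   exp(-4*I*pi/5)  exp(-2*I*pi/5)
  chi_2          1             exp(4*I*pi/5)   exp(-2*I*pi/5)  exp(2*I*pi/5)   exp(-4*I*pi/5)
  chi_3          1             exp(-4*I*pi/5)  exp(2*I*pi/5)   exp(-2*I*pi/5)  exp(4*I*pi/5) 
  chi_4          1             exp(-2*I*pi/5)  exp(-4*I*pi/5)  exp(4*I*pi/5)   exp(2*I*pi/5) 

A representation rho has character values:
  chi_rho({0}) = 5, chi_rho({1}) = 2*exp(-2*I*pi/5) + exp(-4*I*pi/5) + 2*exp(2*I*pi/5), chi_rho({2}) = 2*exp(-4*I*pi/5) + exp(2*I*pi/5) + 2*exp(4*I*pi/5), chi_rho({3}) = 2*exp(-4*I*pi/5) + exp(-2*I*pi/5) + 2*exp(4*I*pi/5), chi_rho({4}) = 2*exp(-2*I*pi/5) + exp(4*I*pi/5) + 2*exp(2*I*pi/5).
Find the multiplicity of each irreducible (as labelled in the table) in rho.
Multiplicities: chi_0: 0, chi_1: 2, chi_2: 0, chi_3: 1, chi_4: 2.

Derivation: Use <chi_rho, chi> = (1/|G|) sum_C |C| * chi_rho(C) * conj(chi(C)) with |G| = 5 for each irreducible chi in the table:
  <chi_rho, chi_0> = (1/5)[1*(5)*conj(1) + 1*(2*exp(-2*I*pi/5) + exp(-4*I*pi/5) + 2*exp(2*I*pi/5))*conj(1) + 1*(2*exp(-4*I*pi/5) + exp(2*I*pi/5) + 2*exp(4*I*pi/5))*conj(1) + 1*(2*exp(-4*I*pi/5) + exp(-2*I*pi/5) + 2*exp(4*I*pi/5))*conj(1) + 1*(2*exp(-2*I*pi/5) + exp(4*I*pi/5) + 2*exp(2*I*pi/5))*conj(1)]
      = (1/5)[(5) + (2*exp(-2*I*pi/5) + exp(-4*I*pi/5) + 2*exp(2*I*pi/5)) + (2*exp(-4*I*pi/5) + exp(2*I*pi/5) + 2*exp(4*I*pi/5)) + (2*exp(-4*I*pi/5) + exp(-2*I*pi/5) + 2*exp(4*I*pi/5)) + (2*exp(-2*I*pi/5) + exp(4*I*pi/5) + 2*exp(2*I*pi/5))] = 0/5 = 0
  <chi_rho, chi_1> = (1/5)[1*(5)*conj(1) + 1*(2*exp(-2*I*pi/5) + exp(-4*I*pi/5) + 2*exp(2*I*pi/5))*conj(exp(2*I*pi/5)) + 1*(2*exp(-4*I*pi/5) + exp(2*I*pi/5) + 2*exp(4*I*pi/5))*conj(exp(4*I*pi/5)) + 1*(2*exp(-4*I*pi/5) + exp(-2*I*pi/5) + 2*exp(4*I*pi/5))*conj(exp(-4*I*pi/5)) + 1*(2*exp(-2*I*pi/5) + exp(4*I*pi/5) + 2*exp(2*I*pi/5))*conj(exp(-2*I*pi/5))]
      = (1/5)[(5) + (2 + 2*exp(-4*I*pi/5) + exp(4*I*pi/5)) + (2 + exp(-2*I*pi/5) + 2*exp(2*I*pi/5)) + (2 + 2*exp(-2*I*pi/5) + exp(2*I*pi/5)) + (2 + exp(-4*I*pi/5) + 2*exp(4*I*pi/5))] = 10/5 = 2
  <chi_rho, chi_2> = (1/5)[1*(5)*conj(1) + 1*(2*exp(-2*I*pi/5) + exp(-4*I*pi/5) + 2*exp(2*I*pi/5))*conj(exp(4*I*pi/5)) + 1*(2*exp(-4*I*pi/5) + exp(2*I*pi/5) + 2*exp(4*I*pi/5))*conj(exp(-2*I*pi/5)) + 1*(2*exp(-4*I*pi/5) + exp(-2*I*pi/5) + 2*exp(4*I*pi/5))*conj(exp(2*I*pi/5)) + 1*(2*exp(-2*I*pi/5) + exp(4*I*pi/5) + 2*exp(2*I*pi/5))*conj(exp(-4*I*pi/5))]
      = (1/5)[(5) + (2*exp(-2*I*pi/5) + exp(2*I*pi/5) + 2*exp(4*I*pi/5)) + (2*exp(-2*I*pi/5) + 2*exp(-4*I*pi/5) + exp(4*I*pi/5)) + (exp(-4*I*pi/5) + 2*exp(4*I*pi/5) + 2*exp(2*I*pi/5)) + (2*exp(-4*I*pi/5) + exp(-2*I*pi/5) + 2*exp(2*I*pi/5))] = 0/5 = 0
  <chi_rho, chi_3> = (1/5)[1*(5)*conj(1) + 1*(2*exp(-2*I*pi/5) + exp(-4*I*pi/5) + 2*exp(2*I*pi/5))*conj(exp(-4*I*pi/5)) + 1*(2*exp(-4*I*pi/5) + exp(2*I*pi/5) + 2*exp(4*I*pi/5))*conj(exp(2*I*pi/5)) + 1*(2*exp(-4*I*pi/5) + exp(-2*I*pi/5) + 2*exp(4*I*pi/5))*conj(exp(-2*I*pi/5)) + 1*(2*exp(-2*I*pi/5) + exp(4*I*pi/5) + 2*exp(2*I*pi/5))*conj(exp(4*I*pi/5))]
      = (1/5)[(5) + (1 + 2*exp(-4*I*pi/5) + 2*exp(2*I*pi/5)) + (1 + 2*exp(4*I*pi/5) + 2*exp(2*I*pi/5)) + (1 + 2*exp(-2*I*pi/5) + 2*exp(-4*I*pi/5)) + (1 + 2*exp(-2*I*pi/5) + 2*exp(4*I*pi/5))] = 5/5 = 1
  <chi_rho, chi_4> = (1/5)[1*(5)*conj(1) + 1*(2*exp(-2*I*pi/5) + exp(-4*I*pi/5) + 2*exp(2*I*pi/5))*conj(exp(-2*I*pi/5)) + 1*(2*exp(-4*I*pi/5) + exp(2*I*pi/5) + 2*exp(4*I*pi/5))*conj(exp(-4*I*pi/5)) + 1*(2*exp(-4*I*pi/5) + exp(-2*I*pi/5) + 2*exp(4*I*pi/5))*conj(exp(4*I*pi/5)) + 1*(2*exp(-2*I*pi/5) + exp(4*I*pi/5) + 2*exp(2*I*pi/5))*conj(exp(2*I*pi/5))]
      = (1/5)[(5) + (2 + exp(-2*I*pi/5) + 2*exp(4*I*pi/5)) + (2 + 2*exp(-2*I*pi/5) + exp(-4*I*pi/5)) + (2 + exp(4*I*pi/5) + 2*exp(2*I*pi/5)) + (2 + 2*exp(-4*I*pi/5) + exp(2*I*pi/5))] = 10/5 = 2
(Exp terms are combined using exp(i*s)*conj(exp(i*t)) = exp(i*(s-t)), and sums of them are collapsed using the identity that for every m > 1 the m distinct m-th roots of unity sum to 0, e.g. 1 + exp(2*I*pi/3) + exp(-2*I*pi/3) = 0.)
Dimension check: dim(rho) = sum (mult * dim) = 0*1 + 2*1 + 0*1 + 1*1 + 2*1 = 5 = chi_rho(e) = 5.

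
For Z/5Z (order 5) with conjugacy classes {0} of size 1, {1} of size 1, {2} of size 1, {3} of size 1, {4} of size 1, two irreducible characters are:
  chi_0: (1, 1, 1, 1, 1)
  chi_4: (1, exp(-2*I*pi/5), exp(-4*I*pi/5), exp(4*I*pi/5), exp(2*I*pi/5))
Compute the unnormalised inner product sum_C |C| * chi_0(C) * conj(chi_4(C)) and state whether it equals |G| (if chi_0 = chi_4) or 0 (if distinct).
Sum = 0; so <chi_0, chi_4> = 0 (distinct irreducibles are orthogonal).

Solution. Compute term by term over conjugacy classes (|C| * chi_0(C) * conj(chi_4(C))):
  1*(1)*conj(1) + 1*(1)*conj(exp(-2*I*pi/5)) + 1*(1)*conj(exp(-4*I*pi/5)) + 1*(1)*conj(exp(4*I*pi/5)) + 1*(1)*conj(exp(2*I*pi/5))
  = (1) + (exp(2*I*pi/5)) + (exp(4*I*pi/5)) + (exp(-4*I*pi/5)) + (exp(-2*I*pi/5))
  = 0.
(Exp terms are combined using exp(i*s)*conj(exp(i*t)) = exp(i*(s-t)), and sums of them are collapsed using the identity that for every m > 1 the m distinct m-th roots of unity sum to 0, e.g. 1 + exp(2*I*pi/3) + exp(-2*I*pi/3) = 0.)
Dividing by |G| = 5 gives 0/5 = 0, matching the row-orthogonality relation <chi_0, chi_4> = [chi_0 = chi_4].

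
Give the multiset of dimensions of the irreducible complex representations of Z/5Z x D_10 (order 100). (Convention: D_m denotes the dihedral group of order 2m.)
Dimensions: 1, 1, 1, 1, 1, 1, 1, 1, 1, 1, 1, 1, 1, 1, 1, 1, 1, 1, 1, 1, 2, 2, 2, 2, 2, 2, 2, 2, 2, 2, 2, 2, 2, 2, 2, 2, 2, 2, 2, 2

Working: There are 40 irreducibles (= number of conjugacy classes). Their dimensions d_i satisfy sum d_i^2 = |G| = 100: 1 + 1 + 1 + 1 + 1 + 1 + 1 + 1 + 1 + 1 + 1 + 1 + 1 + 1 + 1 + 1 + 1 + 1 + 1 + 1 + 4 + 4 + 4 + 4 + 4 + 4 + 4 + 4 + 4 + 4 + 4 + 4 + 4 + 4 + 4 + 4 + 4 + 4 + 4 + 4 = 100. (For the product with Z/5Z: each of the 5 1-dim characters of Z/5Z tensors with each irrep of D_10, giving 5 copies of each D_10-dimension.)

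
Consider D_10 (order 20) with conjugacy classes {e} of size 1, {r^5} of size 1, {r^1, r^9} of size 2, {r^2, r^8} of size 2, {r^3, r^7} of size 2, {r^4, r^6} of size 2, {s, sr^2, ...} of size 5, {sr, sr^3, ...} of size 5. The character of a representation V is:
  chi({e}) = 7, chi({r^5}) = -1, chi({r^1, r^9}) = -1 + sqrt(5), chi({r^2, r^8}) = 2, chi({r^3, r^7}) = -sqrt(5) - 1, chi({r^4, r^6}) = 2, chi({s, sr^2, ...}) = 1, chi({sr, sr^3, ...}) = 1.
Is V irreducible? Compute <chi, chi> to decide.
Not irreducible (reducible): <chi, chi> = 5 > 1.

Working: <chi, chi> = (1/|G|) sum_C |C| * |chi(C)|^2 = (1/20)[1*|7|^2 + 1*|-1|^2 + 2*|-1 + sqrt(5)|^2 + 2*|2|^2 + 2*|-sqrt(5) - 1|^2 + 2*|2|^2 + 5*|1|^2 + 5*|1|^2]
  = (1/20)[(49) + (1) + (12 - 4*sqrt(5)) + (8) + (4*sqrt(5) + 12) + (8) + (5) + (5)] = 100/20 = 5.
A character is irreducible iff <chi, chi> = 1, so this representation is reducible.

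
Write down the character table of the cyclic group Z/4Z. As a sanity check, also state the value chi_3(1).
Character table of Z/4Z (irreps indexed chi_0,...,chi_3 with chi_k(m) = zeta_4^(k*m), zeta_4 = exp(2*pi*i/4)):
  irrep \ class  {0} (size 1)  {1} (size 1)  {2} (size 1)  {3} (size 1)
  chi_0          1             1             1             1           
  chi_1          1             I             -1            -I          
  chi_2          1             -1            1             -1          
  chi_3          1             -I            -1            I           

Spot check: chi_3(1) = zeta_4^(3*1) = zeta_4^3 = -I.

Justification: Z/4Z is abelian, so all 4 irreducible complex representations are 1-dimensional. They are given by chi_k(m) = zeta_4^(k*m) for k = 0,...,3. Row orthogonality: sum_m chi_k(m) conj(chi_l(m)) = 4 * [k = l].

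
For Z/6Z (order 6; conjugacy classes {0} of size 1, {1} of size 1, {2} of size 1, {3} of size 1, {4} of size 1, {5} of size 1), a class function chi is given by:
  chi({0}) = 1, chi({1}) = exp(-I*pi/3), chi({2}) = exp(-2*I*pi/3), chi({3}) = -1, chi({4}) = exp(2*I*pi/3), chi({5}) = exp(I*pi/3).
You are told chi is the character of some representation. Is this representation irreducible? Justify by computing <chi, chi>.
Irreducible: <chi, chi> = 1.

Why: <chi, chi> = (1/|G|) sum_C |C| * |chi(C)|^2 = (1/6)[1*|1|^2 + 1*|exp(-I*pi/3)|^2 + 1*|exp(-2*I*pi/3)|^2 + 1*|-1|^2 + 1*|exp(2*I*pi/3)|^2 + 1*|exp(I*pi/3)|^2]
  = (1/6)[(1) + (1) + (1) + (1) + (1) + (1)] = 6/6 = 1.
(Exp terms are combined using exp(i*s)*conj(exp(i*t)) = exp(i*(s-t)), and sums of them are collapsed using the identity that for every m > 1 the m distinct m-th roots of unity sum to 0, e.g. 1 + exp(2*I*pi/3) + exp(-2*I*pi/3) = 0.)
A character is irreducible iff <chi, chi> = 1, so this representation is irreducible.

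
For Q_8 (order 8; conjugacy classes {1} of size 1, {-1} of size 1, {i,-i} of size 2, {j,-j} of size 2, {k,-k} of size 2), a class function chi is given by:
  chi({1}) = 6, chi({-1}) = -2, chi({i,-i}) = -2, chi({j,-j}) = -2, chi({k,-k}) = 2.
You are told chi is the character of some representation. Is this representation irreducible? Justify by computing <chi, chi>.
Not irreducible (reducible): <chi, chi> = 8 > 1.

Justification: <chi, chi> = (1/|G|) sum_C |C| * |chi(C)|^2 = (1/8)[1*|6|^2 + 1*|-2|^2 + 2*|-2|^2 + 2*|-2|^2 + 2*|2|^2]
  = (1/8)[(36) + (4) + (8) + (8) + (8)] = 64/8 = 8.
A character is irreducible iff <chi, chi> = 1, so this representation is reducible.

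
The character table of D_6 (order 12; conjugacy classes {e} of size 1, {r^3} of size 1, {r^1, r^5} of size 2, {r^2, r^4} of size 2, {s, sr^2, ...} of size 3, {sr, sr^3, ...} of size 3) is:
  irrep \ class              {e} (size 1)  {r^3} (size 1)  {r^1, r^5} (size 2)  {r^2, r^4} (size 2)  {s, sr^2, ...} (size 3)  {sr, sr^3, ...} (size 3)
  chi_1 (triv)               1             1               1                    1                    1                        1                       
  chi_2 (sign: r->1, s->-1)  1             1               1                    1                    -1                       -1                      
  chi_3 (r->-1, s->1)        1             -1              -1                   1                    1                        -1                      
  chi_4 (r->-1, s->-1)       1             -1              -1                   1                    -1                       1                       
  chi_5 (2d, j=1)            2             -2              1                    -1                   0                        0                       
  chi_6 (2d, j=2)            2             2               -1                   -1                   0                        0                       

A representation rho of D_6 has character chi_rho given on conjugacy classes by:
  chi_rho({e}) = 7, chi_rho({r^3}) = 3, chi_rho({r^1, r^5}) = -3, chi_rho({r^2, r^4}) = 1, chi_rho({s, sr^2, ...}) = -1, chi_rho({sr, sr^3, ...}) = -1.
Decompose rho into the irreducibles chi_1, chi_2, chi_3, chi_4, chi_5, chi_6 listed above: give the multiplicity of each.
Multiplicities: chi_1: 0, chi_2: 1, chi_3: 1, chi_4: 1, chi_5: 0, chi_6: 2.

Justification: Use <chi_rho, chi> = (1/|G|) sum_C |C| * chi_rho(C) * conj(chi(C)) with |G| = 12 for each irreducible chi in the table:
  <chi_rho, chi_1> = (1/12)[1*(7)*conj(1) + 1*(3)*conj(1) + 2*(-3)*conj(1) + 2*(1)*conj(1) + 3*(-1)*conj(1) + 3*(-1)*conj(1)]
      = (1/12)[(7) + (3) + (-6) + (2) + (-3) + (-3)] = 0/12 = 0
  <chi_rho, chi_2> = (1/12)[1*(7)*conj(1) + 1*(3)*conj(1) + 2*(-3)*conj(1) + 2*(1)*conj(1) + 3*(-1)*conj(-1) + 3*(-1)*conj(-1)]
      = (1/12)[(7) + (3) + (-6) + (2) + (3) + (3)] = 12/12 = 1
  <chi_rho, chi_3> = (1/12)[1*(7)*conj(1) + 1*(3)*conj(-1) + 2*(-3)*conj(-1) + 2*(1)*conj(1) + 3*(-1)*conj(1) + 3*(-1)*conj(-1)]
      = (1/12)[(7) + (-3) + (6) + (2) + (-3) + (3)] = 12/12 = 1
  <chi_rho, chi_4> = (1/12)[1*(7)*conj(1) + 1*(3)*conj(-1) + 2*(-3)*conj(-1) + 2*(1)*conj(1) + 3*(-1)*conj(-1) + 3*(-1)*conj(1)]
      = (1/12)[(7) + (-3) + (6) + (2) + (3) + (-3)] = 12/12 = 1
  <chi_rho, chi_5> = (1/12)[1*(7)*conj(2) + 1*(3)*conj(-2) + 2*(-3)*conj(1) + 2*(1)*conj(-1) + 3*(-1)*conj(0) + 3*(-1)*conj(0)]
      = (1/12)[(14) + (-6) + (-6) + (-2) + (0) + (0)] = 0/12 = 0
  <chi_rho, chi_6> = (1/12)[1*(7)*conj(2) + 1*(3)*conj(2) + 2*(-3)*conj(-1) + 2*(1)*conj(-1) + 3*(-1)*conj(0) + 3*(-1)*conj(0)]
      = (1/12)[(14) + (6) + (6) + (-2) + (0) + (0)] = 24/12 = 2
Dimension check: dim(rho) = sum (mult * dim) = 0*1 + 1*1 + 1*1 + 1*1 + 0*2 + 2*2 = 7 = chi_rho(e) = 7.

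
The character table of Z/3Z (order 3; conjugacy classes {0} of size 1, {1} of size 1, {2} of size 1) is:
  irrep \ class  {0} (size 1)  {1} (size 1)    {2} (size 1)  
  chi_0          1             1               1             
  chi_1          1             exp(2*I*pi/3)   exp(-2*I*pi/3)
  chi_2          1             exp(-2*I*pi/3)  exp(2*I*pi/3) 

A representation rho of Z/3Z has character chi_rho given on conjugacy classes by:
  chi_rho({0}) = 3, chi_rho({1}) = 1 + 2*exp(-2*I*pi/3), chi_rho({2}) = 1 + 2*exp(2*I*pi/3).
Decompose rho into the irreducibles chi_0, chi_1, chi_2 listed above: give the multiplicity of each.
Multiplicities: chi_0: 1, chi_1: 0, chi_2: 2.

Details: Use <chi_rho, chi> = (1/|G|) sum_C |C| * chi_rho(C) * conj(chi(C)) with |G| = 3 for each irreducible chi in the table:
  <chi_rho, chi_0> = (1/3)[1*(3)*conj(1) + 1*(1 + 2*exp(-2*I*pi/3))*conj(1) + 1*(1 + 2*exp(2*I*pi/3))*conj(1)]
      = (1/3)[(3) + (1 + 2*exp(-2*I*pi/3)) + (1 + 2*exp(2*I*pi/3))] = 3/3 = 1
  <chi_rho, chi_1> = (1/3)[1*(3)*conj(1) + 1*(1 + 2*exp(-2*I*pi/3))*conj(exp(2*I*pi/3)) + 1*(1 + 2*exp(2*I*pi/3))*conj(exp(-2*I*pi/3))]
      = (1/3)[(3) + (exp(-2*I*pi/3) + 2*exp(2*I*pi/3)) + (2*exp(-2*I*pi/3) + exp(2*I*pi/3))] = 0/3 = 0
  <chi_rho, chi_2> = (1/3)[1*(3)*conj(1) + 1*(1 + 2*exp(-2*I*pi/3))*conj(exp(-2*I*pi/3)) + 1*(1 + 2*exp(2*I*pi/3))*conj(exp(2*I*pi/3))]
      = (1/3)[(3) + (2 + exp(2*I*pi/3)) + (2 + exp(-2*I*pi/3))] = 6/3 = 2
(Exp terms are combined using exp(i*s)*conj(exp(i*t)) = exp(i*(s-t)), and sums of them are collapsed using the identity that for every m > 1 the m distinct m-th roots of unity sum to 0, e.g. 1 + exp(2*I*pi/3) + exp(-2*I*pi/3) = 0.)
Dimension check: dim(rho) = sum (mult * dim) = 1*1 + 0*1 + 2*1 = 3 = chi_rho(e) = 3.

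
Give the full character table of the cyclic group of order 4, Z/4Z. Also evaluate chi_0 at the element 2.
Character table of Z/4Z (irreps indexed chi_0,...,chi_3 with chi_k(m) = zeta_4^(k*m), zeta_4 = exp(2*pi*i/4)):
  irrep \ class  {0} (size 1)  {1} (size 1)  {2} (size 1)  {3} (size 1)
  chi_0          1             1             1             1           
  chi_1          1             I             -1            -I          
  chi_2          1             -1            1             -1          
  chi_3          1             -I            -1            I           

Spot check: chi_0(2) = zeta_4^(0*2) = zeta_4^0 = 1.

Details: Z/4Z is abelian, so all 4 irreducible complex representations are 1-dimensional. They are given by chi_k(m) = zeta_4^(k*m) for k = 0,...,3. Row orthogonality: sum_m chi_k(m) conj(chi_l(m)) = 4 * [k = l].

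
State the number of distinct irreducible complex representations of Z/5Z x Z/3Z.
15

Explanation: The number of irreducible complex representations of a finite group equals its number of conjugacy classes. Z/5Z x Z/3Z is abelian of order 15, so every element is its own conjugacy class: 15 classes, so Z/5Z x Z/3Z (order 15) has exactly 15 irreducible complex representations.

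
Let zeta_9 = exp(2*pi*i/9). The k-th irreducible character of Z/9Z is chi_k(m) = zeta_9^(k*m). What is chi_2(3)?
chi_2(3) = zeta_9^6 = exp(-2*I*pi/3)

Working: chi_2(3) = zeta_9^(2*3) = zeta_9^6. Since zeta_9^9 = 1, this equals zeta_9^6 = exp(2*pi*i*6/9) = exp(-2*I*pi/3).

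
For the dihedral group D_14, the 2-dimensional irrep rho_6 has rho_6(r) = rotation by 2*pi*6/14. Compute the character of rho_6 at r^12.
chi_{rho_6}(r^12) = 2*cos(2*pi*6*12/14) = 2*cos(72*pi/7)

Why: rho_6(r^12) is rotation by angle 2*pi*6*12/14, whose trace is 2*cos(2*pi*6*12/14) = 2*cos(72*pi/7).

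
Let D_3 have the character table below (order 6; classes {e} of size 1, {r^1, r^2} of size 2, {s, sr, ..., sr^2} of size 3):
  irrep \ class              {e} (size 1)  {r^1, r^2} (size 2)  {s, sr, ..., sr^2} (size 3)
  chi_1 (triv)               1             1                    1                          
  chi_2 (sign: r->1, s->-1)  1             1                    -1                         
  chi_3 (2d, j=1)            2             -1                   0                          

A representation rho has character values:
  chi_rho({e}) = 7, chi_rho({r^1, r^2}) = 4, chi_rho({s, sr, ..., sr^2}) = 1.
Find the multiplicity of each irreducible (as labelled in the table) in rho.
Multiplicities: chi_1: 3, chi_2: 2, chi_3: 1.

Use <chi_rho, chi> = (1/|G|) sum_C |C| * chi_rho(C) * conj(chi(C)) with |G| = 6 for each irreducible chi in the table:
  <chi_rho, chi_1> = (1/6)[1*(7)*conj(1) + 2*(4)*conj(1) + 3*(1)*conj(1)]
      = (1/6)[(7) + (8) + (3)] = 18/6 = 3
  <chi_rho, chi_2> = (1/6)[1*(7)*conj(1) + 2*(4)*conj(1) + 3*(1)*conj(-1)]
      = (1/6)[(7) + (8) + (-3)] = 12/6 = 2
  <chi_rho, chi_3> = (1/6)[1*(7)*conj(2) + 2*(4)*conj(-1) + 3*(1)*conj(0)]
      = (1/6)[(14) + (-8) + (0)] = 6/6 = 1
Dimension check: dim(rho) = sum (mult * dim) = 3*1 + 2*1 + 1*2 = 7 = chi_rho(e) = 7.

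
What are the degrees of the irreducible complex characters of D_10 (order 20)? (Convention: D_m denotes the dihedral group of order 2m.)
Dimensions: 1, 1, 1, 1, 2, 2, 2, 2

Justification: There are 8 irreducibles (= number of conjugacy classes). Their dimensions d_i satisfy sum d_i^2 = |G| = 20: 1 + 1 + 1 + 1 + 4 + 4 + 4 + 4 = 20.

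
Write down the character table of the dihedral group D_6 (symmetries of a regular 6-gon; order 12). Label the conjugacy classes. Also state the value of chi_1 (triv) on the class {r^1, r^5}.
Conjugacy classes: {e} of size 1, {r^3} of size 1, {r^1, r^5} of size 2, {r^2, r^4} of size 2, {s, sr^2, ...} of size 3, {sr, sr^3, ...} of size 3.
Character table:
  irrep \ class              {e} (size 1)  {r^3} (size 1)  {r^1, r^5} (size 2)  {r^2, r^4} (size 2)  {s, sr^2, ...} (size 3)  {sr, sr^3, ...} (size 3)
  chi_1 (triv)               1             1               1                    1                    1                        1                       
  chi_2 (sign: r->1, s->-1)  1             1               1                    1                    -1                       -1                      
  chi_3 (r->-1, s->1)        1             -1              -1                   1                    1                        -1                      
  chi_4 (r->-1, s->-1)       1             -1              -1                   1                    -1                       1                       
  chi_5 (2d, j=1)            2             -2              1                    -1                   0                        0                       
  chi_6 (2d, j=2)            2             2               -1                   -1                   0                        0                       

Spot check: chi_1 (triv) on {r^1, r^5} = 1.

Why: D_6 has order 2*6 = 12 with 6 conjugacy classes, hence 6 irreducibles. Sum of squared dims 1 + 1 + 1 + 1 + 4 + 4 = 12 = |G|. Linear characters come from the abelianisation; the 2-dimensional irreps have character r^k -> 2*cos(2*pi*j*k/6), reflections -> 0.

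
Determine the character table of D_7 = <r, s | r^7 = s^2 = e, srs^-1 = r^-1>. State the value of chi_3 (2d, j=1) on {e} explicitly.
Conjugacy classes: {e} of size 1, {r^1, r^6} of size 2, {r^2, r^5} of size 2, {r^3, r^4} of size 2, {s, sr, ..., sr^6} of size 7.
Character table:
  irrep \ class              {e} (size 1)  {r^1, r^6} (size 2)  {r^2, r^5} (size 2)  {r^3, r^4} (size 2)  {s, sr, ..., sr^6} (size 7)
  chi_1 (triv)               1             1                    1                    1                    1                          
  chi_2 (sign: r->1, s->-1)  1             1                    1                    1                    -1                         
  chi_3 (2d, j=1)            2             2*cos(2*pi/7)        -2*cos(3*pi/7)       -2*cos(pi/7)         0                          
  chi_4 (2d, j=2)            2             -2*cos(3*pi/7)       -2*cos(pi/7)         2*cos(2*pi/7)        0                          
  chi_5 (2d, j=3)            2             -2*cos(pi/7)         2*cos(2*pi/7)        -2*cos(3*pi/7)       0                          

Spot check: chi_3 (2d, j=1) on {e} = 2.

Justification: D_7 has order 2*7 = 14 with 5 conjugacy classes, hence 5 irreducibles. Sum of squared dims 1 + 1 + 4 + 4 + 4 = 14 = |G|. Linear characters come from the abelianisation; the 2-dimensional irreps have character r^k -> 2*cos(2*pi*j*k/7), reflections -> 0.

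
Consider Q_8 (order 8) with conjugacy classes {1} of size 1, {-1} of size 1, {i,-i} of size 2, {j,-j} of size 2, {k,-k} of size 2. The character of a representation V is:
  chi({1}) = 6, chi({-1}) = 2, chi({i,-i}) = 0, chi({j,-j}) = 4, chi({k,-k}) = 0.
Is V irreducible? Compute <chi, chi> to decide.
Not irreducible (reducible): <chi, chi> = 9 > 1.

Solution. <chi, chi> = (1/|G|) sum_C |C| * |chi(C)|^2 = (1/8)[1*|6|^2 + 1*|2|^2 + 2*|0|^2 + 2*|4|^2 + 2*|0|^2]
  = (1/8)[(36) + (4) + (0) + (32) + (0)] = 72/8 = 9.
A character is irreducible iff <chi, chi> = 1, so this representation is reducible.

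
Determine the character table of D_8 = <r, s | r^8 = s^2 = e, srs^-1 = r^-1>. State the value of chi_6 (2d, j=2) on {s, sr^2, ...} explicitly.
Conjugacy classes: {e} of size 1, {r^4} of size 1, {r^1, r^7} of size 2, {r^2, r^6} of size 2, {r^3, r^5} of size 2, {s, sr^2, ...} of size 4, {sr, sr^3, ...} of size 4.
Character table:
  irrep \ class              {e} (size 1)  {r^4} (size 1)  {r^1, r^7} (size 2)  {r^2, r^6} (size 2)  {r^3, r^5} (size 2)  {s, sr^2, ...} (size 4)  {sr, sr^3, ...} (size 4)
  chi_1 (triv)               1             1               1                    1                    1                    1                        1                       
  chi_2 (sign: r->1, s->-1)  1             1               1                    1                    1                    -1                       -1                      
  chi_3 (r->-1, s->1)        1             1               -1                   1                    -1                   1                        -1                      
  chi_4 (r->-1, s->-1)       1             1               -1                   1                    -1                   -1                       1                       
  chi_5 (2d, j=1)            2             -2              sqrt(2)              0                    -sqrt(2)             0                        0                       
  chi_6 (2d, j=2)            2             2               0                    -2                   0                    0                        0                       
  chi_7 (2d, j=3)            2             -2              -sqrt(2)             0                    sqrt(2)              0                        0                       

Spot check: chi_6 (2d, j=2) on {s, sr^2, ...} = 0.

Solution. D_8 has order 2*8 = 16 with 7 conjugacy classes, hence 7 irreducibles. Sum of squared dims 1 + 1 + 1 + 1 + 4 + 4 + 4 = 16 = |G|. Linear characters come from the abelianisation; the 2-dimensional irreps have character r^k -> 2*cos(2*pi*j*k/8), reflections -> 0.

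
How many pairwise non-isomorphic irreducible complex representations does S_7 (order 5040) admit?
15

Argument: The number of irreducible complex representations of a finite group equals its number of conjugacy classes. Conjugacy classes in S_7 correspond to cycle types, i.e. partitions of 7; there are p(7) = 15 of them, so S_7 (order 5040) has exactly 15 irreducible complex representations.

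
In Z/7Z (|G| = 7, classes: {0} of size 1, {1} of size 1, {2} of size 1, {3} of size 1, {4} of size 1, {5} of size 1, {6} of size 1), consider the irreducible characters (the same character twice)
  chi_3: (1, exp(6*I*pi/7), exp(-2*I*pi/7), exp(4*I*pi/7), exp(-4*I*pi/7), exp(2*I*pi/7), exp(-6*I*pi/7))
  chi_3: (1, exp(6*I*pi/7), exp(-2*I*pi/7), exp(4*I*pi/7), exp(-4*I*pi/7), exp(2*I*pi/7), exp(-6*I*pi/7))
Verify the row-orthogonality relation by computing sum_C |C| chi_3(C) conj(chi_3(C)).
Sum = 7 = |G| = 7; so <chi_3, chi_3> = 1 (norm-1 confirms irreducibility).

Reasoning: Compute term by term over conjugacy classes (|C| * chi_3(C) * conj(chi_3(C))):
  1*(1)*conj(1) + 1*(exp(6*I*pi/7))*conj(exp(6*I*pi/7)) + 1*(exp(-2*I*pi/7))*conj(exp(-2*I*pi/7)) + 1*(exp(4*I*pi/7))*conj(exp(4*I*pi/7)) + 1*(exp(-4*I*pi/7))*conj(exp(-4*I*pi/7)) + 1*(exp(2*I*pi/7))*conj(exp(2*I*pi/7)) + 1*(exp(-6*I*pi/7))*conj(exp(-6*I*pi/7))
  = (1) + (1) + (1) + (1) + (1) + (1) + (1)
  = 7.
(Exp terms are combined using exp(i*s)*conj(exp(i*t)) = exp(i*(s-t)), and sums of them are collapsed using the identity that for every m > 1 the m distinct m-th roots of unity sum to 0, e.g. 1 + exp(2*I*pi/3) + exp(-2*I*pi/3) = 0.)
Dividing by |G| = 7 gives 7/7 = 1, matching the row-orthogonality relation <chi_3, chi_3> = [chi_3 = chi_3].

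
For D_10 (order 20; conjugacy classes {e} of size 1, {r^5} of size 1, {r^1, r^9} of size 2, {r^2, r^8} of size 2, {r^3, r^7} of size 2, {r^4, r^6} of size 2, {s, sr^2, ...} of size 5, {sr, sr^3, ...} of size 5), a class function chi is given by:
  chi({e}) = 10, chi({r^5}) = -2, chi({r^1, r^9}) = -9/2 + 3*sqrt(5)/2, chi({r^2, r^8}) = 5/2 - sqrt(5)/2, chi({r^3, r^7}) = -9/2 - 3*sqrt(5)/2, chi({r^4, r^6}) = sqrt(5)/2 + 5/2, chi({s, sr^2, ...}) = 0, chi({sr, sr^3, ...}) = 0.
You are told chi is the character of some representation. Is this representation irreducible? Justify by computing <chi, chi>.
Not irreducible (reducible): <chi, chi> = 13 > 1.

Reasoning: <chi, chi> = (1/|G|) sum_C |C| * |chi(C)|^2 = (1/20)[1*|10|^2 + 1*|-2|^2 + 2*|-9/2 + 3*sqrt(5)/2|^2 + 2*|5/2 - sqrt(5)/2|^2 + 2*|-9/2 - 3*sqrt(5)/2|^2 + 2*|sqrt(5)/2 + 5/2|^2 + 5*|0|^2 + 5*|0|^2]
  = (1/20)[(100) + (4) + (63 - 27*sqrt(5)) + (15 - 5*sqrt(5)) + (27*sqrt(5) + 63) + (5*sqrt(5) + 15) + (0) + (0)] = 260/20 = 13.
A character is irreducible iff <chi, chi> = 1, so this representation is reducible.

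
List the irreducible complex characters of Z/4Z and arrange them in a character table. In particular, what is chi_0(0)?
Character table of Z/4Z (irreps indexed chi_0,...,chi_3 with chi_k(m) = zeta_4^(k*m), zeta_4 = exp(2*pi*i/4)):
  irrep \ class  {0} (size 1)  {1} (size 1)  {2} (size 1)  {3} (size 1)
  chi_0          1             1             1             1           
  chi_1          1             I             -1            -I          
  chi_2          1             -1            1             -1          
  chi_3          1             -I            -1            I           

Spot check: chi_0(0) = zeta_4^(0*0) = zeta_4^0 = 1.

Reasoning: Z/4Z is abelian, so all 4 irreducible complex representations are 1-dimensional. They are given by chi_k(m) = zeta_4^(k*m) for k = 0,...,3. Row orthogonality: sum_m chi_k(m) conj(chi_l(m)) = 4 * [k = l].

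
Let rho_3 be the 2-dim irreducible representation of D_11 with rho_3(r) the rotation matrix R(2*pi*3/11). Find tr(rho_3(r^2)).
chi_{rho_3}(r^2) = 2*cos(2*pi*3*2/11) = -2*cos(pi/11)

Details: rho_3(r^2) is rotation by angle 2*pi*3*2/11, whose trace is 2*cos(2*pi*3*2/11) = -2*cos(pi/11).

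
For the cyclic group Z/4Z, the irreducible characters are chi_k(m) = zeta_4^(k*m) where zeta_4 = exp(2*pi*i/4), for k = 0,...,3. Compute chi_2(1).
chi_2(1) = zeta_4^2 = -1

Why: chi_2(1) = zeta_4^(2*1) = zeta_4^2. Since zeta_4^4 = 1, this equals zeta_4^2 = exp(2*pi*i*2/4) = -1.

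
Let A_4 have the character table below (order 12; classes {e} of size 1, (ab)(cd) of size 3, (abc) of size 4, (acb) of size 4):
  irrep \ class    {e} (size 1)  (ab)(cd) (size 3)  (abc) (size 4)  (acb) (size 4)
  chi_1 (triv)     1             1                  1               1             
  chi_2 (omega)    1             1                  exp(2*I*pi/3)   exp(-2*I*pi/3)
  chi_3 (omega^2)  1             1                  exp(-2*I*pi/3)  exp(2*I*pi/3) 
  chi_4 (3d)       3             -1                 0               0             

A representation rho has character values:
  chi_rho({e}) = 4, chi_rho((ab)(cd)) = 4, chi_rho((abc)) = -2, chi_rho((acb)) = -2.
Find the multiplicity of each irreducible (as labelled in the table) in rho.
Multiplicities: chi_1: 0, chi_2: 2, chi_3: 2, chi_4: 0.

Derivation: Use <chi_rho, chi> = (1/|G|) sum_C |C| * chi_rho(C) * conj(chi(C)) with |G| = 12 for each irreducible chi in the table:
  <chi_rho, chi_1> = (1/12)[1*(4)*conj(1) + 3*(4)*conj(1) + 4*(-2)*conj(1) + 4*(-2)*conj(1)]
      = (1/12)[(4) + (12) + (-8) + (-8)] = 0/12 = 0
  <chi_rho, chi_2> = (1/12)[1*(4)*conj(1) + 3*(4)*conj(1) + 4*(-2)*conj(exp(2*I*pi/3)) + 4*(-2)*conj(exp(-2*I*pi/3))]
      = (1/12)[(4) + (12) + (8 + 8*exp(2*I*pi/3)) + (8 + 8*exp(-2*I*pi/3))] = 24/12 = 2
  <chi_rho, chi_3> = (1/12)[1*(4)*conj(1) + 3*(4)*conj(1) + 4*(-2)*conj(exp(-2*I*pi/3)) + 4*(-2)*conj(exp(2*I*pi/3))]
      = (1/12)[(4) + (12) + (8 + 8*exp(-2*I*pi/3)) + (8 + 8*exp(2*I*pi/3))] = 24/12 = 2
  <chi_rho, chi_4> = (1/12)[1*(4)*conj(3) + 3*(4)*conj(-1) + 4*(-2)*conj(0) + 4*(-2)*conj(0)]
      = (1/12)[(12) + (-12) + (0) + (0)] = 0/12 = 0
(Exp terms are combined using exp(i*s)*conj(exp(i*t)) = exp(i*(s-t)), and sums of them are collapsed using the identity that for every m > 1 the m distinct m-th roots of unity sum to 0, e.g. 1 + exp(2*I*pi/3) + exp(-2*I*pi/3) = 0.)
Dimension check: dim(rho) = sum (mult * dim) = 0*1 + 2*1 + 2*1 + 0*3 = 4 = chi_rho(e) = 4.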